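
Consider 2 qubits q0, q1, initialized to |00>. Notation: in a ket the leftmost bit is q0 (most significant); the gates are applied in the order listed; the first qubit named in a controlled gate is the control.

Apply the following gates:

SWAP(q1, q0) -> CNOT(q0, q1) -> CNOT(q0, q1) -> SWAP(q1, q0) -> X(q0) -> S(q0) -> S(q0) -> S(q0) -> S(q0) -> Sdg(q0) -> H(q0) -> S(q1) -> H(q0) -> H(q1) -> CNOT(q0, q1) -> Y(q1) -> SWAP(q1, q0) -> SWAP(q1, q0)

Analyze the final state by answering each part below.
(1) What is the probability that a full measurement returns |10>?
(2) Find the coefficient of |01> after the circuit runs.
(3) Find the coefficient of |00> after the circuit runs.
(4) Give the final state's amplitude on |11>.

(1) A full measurement returns |10> with probability 1/2.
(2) |01> carries amplitude 0 in the final state.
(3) |00> carries amplitude 0 in the final state.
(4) The amplitude on |11> is sqrt(2)/2.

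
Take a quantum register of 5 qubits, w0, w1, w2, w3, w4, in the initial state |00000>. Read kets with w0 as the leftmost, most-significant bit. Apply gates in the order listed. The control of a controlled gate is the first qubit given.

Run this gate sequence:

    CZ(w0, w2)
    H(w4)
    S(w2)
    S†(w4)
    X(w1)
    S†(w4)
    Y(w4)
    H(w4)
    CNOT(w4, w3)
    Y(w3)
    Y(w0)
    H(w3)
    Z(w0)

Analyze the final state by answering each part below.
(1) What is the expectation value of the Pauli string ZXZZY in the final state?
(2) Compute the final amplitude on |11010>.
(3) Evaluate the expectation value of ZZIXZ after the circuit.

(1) In the final state, ZXZZY has expectation 0.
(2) The final state's coefficient on |11010> equals -sqrt(2)*I/2.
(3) The expectation value of ZZIXZ is -1.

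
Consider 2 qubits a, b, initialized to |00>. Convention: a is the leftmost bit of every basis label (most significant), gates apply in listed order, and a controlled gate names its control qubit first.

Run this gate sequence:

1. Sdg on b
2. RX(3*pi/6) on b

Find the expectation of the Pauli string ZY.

The expectation value of ZY is -1.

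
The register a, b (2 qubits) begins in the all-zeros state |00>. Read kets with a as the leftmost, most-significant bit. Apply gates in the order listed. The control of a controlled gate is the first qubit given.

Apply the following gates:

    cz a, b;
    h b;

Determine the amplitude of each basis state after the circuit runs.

After the circuit, the state carries amplitude sqrt(2)/2 on |00>, sqrt(2)/2 on |01>, 0 on |10>, 0 on |11>.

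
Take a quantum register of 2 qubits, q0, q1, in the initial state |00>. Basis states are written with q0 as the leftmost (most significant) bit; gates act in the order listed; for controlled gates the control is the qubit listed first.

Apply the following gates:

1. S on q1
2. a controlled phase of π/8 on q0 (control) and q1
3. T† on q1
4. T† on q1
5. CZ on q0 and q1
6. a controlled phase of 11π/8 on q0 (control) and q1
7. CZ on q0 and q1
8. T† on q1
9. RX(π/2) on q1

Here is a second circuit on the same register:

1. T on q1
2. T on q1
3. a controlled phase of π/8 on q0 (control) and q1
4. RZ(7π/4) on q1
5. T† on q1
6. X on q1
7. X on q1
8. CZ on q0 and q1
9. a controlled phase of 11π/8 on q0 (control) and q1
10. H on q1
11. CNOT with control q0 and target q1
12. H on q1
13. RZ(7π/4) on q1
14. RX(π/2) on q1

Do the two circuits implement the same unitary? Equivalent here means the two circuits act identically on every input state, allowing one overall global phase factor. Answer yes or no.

Yes, they are equivalent — the unitaries differ by at most a global phase.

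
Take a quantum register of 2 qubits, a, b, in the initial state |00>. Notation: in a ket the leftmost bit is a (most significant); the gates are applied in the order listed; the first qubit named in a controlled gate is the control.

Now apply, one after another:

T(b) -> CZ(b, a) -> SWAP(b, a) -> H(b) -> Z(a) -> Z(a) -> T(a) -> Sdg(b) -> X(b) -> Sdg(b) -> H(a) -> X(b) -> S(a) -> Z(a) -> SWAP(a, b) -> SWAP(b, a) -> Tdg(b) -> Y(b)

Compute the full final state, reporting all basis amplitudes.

The final amplitudes are exp(3*I*pi/4)/2 on |00>, 1/2 on |01>, exp(I*pi/4)/2 on |10>, -I/2 on |11>.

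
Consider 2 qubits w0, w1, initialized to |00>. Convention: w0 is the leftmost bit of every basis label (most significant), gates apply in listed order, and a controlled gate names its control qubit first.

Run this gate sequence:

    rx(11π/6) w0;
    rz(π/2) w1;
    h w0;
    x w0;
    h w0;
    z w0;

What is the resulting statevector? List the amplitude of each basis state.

The resulting statevector has amplitude (sqrt(2) + sqrt(6))*exp(3*I*pi/4)/4 on |00>, 0 on |01>, (-sqrt(6) + sqrt(2))*exp(I*pi/4)/4 on |10>, 0 on |11>. Key observation: steps 3-6 multiply out to the identity, so the circuit reduces to the remaining gates.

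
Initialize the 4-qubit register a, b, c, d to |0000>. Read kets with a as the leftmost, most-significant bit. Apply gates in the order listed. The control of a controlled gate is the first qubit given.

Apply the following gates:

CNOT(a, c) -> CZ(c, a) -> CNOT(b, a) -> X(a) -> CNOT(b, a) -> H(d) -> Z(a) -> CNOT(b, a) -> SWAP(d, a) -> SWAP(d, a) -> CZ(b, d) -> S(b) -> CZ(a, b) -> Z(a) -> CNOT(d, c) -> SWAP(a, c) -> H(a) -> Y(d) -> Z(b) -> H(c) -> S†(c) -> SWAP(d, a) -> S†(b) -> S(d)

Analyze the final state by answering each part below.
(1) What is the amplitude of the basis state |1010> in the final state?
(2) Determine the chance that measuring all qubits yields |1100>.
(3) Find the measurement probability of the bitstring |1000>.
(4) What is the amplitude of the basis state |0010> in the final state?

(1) |1010> carries amplitude -sqrt(2)/4 in the final state. Key observation: gates 9-10 undo each other exactly, leaving only the rest of the circuit to track.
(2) A full measurement returns |1100> with probability 0.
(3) Outcome |1000> occurs with probability 1/8.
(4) The amplitude on |0010> is sqrt(2)/4.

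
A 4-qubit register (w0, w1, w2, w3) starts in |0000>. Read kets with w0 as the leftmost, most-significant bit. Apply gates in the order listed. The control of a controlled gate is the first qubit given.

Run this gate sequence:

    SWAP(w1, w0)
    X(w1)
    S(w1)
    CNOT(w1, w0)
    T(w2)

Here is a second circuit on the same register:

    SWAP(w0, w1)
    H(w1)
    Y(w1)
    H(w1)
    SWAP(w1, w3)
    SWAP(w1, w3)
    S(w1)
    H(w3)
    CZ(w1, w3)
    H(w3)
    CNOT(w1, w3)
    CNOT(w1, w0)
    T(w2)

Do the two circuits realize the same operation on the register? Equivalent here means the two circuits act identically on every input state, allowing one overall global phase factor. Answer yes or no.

No: there is an input state on which the two circuits produce genuinely different outputs (not merely differing by a phase).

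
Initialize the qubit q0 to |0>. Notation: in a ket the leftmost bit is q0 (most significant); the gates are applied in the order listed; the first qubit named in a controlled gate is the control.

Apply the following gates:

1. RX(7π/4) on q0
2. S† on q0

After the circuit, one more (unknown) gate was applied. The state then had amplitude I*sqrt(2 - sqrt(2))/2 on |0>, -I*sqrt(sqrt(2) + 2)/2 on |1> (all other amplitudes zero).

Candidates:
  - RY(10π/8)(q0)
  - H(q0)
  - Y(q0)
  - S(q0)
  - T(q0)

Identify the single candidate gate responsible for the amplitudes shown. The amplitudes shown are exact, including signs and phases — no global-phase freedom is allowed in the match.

It was Y(q0) that produced the state shown.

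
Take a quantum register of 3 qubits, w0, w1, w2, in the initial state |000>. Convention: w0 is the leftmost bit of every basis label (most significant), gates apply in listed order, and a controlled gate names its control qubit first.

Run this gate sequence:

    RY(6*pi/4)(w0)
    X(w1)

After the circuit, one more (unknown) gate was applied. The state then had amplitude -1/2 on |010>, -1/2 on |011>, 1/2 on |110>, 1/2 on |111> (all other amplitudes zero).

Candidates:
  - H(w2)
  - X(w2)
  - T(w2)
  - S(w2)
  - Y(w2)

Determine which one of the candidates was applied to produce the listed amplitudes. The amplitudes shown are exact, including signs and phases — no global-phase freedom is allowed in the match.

The unique candidate consistent with the amplitudes is H(w2).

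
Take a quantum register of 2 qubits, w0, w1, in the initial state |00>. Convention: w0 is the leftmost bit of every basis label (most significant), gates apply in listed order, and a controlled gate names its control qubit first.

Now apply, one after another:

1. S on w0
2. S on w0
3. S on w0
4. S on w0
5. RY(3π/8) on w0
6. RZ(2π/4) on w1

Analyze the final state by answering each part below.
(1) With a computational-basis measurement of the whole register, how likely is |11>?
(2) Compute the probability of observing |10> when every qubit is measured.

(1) The probability of measuring |11> is 0.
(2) Outcome |10> occurs with probability sin(3*pi/16)**2.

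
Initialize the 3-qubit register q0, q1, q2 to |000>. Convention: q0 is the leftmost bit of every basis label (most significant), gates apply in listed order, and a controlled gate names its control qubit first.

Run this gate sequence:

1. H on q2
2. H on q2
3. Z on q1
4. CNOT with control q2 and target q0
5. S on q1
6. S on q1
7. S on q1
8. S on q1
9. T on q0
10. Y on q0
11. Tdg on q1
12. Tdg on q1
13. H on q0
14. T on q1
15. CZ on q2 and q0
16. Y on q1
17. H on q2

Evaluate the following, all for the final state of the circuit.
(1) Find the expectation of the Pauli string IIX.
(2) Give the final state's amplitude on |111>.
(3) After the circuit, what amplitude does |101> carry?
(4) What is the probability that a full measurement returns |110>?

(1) The expectation value of IIX is 1.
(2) |111> carries amplitude 1/2 in the final state.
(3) The final state's coefficient on |101> equals 0.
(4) A full measurement returns |110> with probability 1/4.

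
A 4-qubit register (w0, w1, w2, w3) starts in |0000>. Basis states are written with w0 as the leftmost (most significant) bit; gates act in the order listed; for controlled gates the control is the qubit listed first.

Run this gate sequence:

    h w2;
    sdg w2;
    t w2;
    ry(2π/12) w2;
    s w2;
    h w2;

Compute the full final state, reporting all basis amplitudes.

The final amplitudes are sqrt(2)*(1 - I)/8 - sqrt(2)*exp(3*I*pi/4)/8 + sqrt(2)*exp(I*pi/4)/8 + sqrt(6)*exp(3*I*pi/4)/8 + sqrt(6)*exp(I*pi/4)/8 + sqrt(6)*(1 + I)/8 on |0000>, sqrt(6)*(1 - I)/8 - sqrt(6)*exp(I*pi/4)/8 - sqrt(2)*exp(I*pi/4)/8 - sqrt(2)*exp(3*I*pi/4)/8 + sqrt(2)*(1 + I)/8 + sqrt(6)*exp(3*I*pi/4)/8 on |0010>, and 0 on every other basis state.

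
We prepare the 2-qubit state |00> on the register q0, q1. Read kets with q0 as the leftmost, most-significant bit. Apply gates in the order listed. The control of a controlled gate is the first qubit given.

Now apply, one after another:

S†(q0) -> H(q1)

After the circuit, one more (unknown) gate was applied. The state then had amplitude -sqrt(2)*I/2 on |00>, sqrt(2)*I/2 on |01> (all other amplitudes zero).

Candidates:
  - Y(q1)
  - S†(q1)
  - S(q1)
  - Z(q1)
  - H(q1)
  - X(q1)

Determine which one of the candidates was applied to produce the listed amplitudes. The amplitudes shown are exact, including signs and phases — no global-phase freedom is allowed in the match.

It was Y(q1) that produced the state shown.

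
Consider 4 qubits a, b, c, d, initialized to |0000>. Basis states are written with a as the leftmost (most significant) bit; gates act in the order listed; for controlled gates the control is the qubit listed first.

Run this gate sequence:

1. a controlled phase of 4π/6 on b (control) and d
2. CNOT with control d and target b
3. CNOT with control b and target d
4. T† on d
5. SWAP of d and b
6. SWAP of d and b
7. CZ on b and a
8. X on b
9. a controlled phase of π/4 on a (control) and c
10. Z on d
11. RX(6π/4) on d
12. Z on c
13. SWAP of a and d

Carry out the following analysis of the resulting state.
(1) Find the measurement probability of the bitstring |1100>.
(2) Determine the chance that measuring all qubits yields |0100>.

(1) A full measurement returns |1100> with probability 1/2. Key observation: gates 5-6 undo each other exactly, leaving only the rest of the circuit to track.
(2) A full measurement returns |0100> with probability 1/2.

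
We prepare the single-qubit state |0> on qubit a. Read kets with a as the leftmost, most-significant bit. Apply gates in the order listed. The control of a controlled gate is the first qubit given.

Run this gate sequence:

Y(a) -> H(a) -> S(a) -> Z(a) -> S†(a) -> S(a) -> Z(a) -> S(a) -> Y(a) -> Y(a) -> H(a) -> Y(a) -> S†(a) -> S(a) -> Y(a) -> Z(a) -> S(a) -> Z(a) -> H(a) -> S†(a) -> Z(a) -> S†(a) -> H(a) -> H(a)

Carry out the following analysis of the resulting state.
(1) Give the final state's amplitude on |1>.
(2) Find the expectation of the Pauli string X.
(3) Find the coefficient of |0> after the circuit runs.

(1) The final state's coefficient on |1> equals sqrt(2)*I/2.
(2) In the final state, X has expectation 1.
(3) |0> carries amplitude sqrt(2)*I/2 in the final state.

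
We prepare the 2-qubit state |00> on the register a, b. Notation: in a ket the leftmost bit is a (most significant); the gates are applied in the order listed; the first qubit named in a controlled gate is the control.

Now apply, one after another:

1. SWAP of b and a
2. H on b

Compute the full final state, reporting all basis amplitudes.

After the circuit, the state carries amplitude sqrt(2)/2 on |00>, sqrt(2)/2 on |01>, 0 on |10>, 0 on |11>.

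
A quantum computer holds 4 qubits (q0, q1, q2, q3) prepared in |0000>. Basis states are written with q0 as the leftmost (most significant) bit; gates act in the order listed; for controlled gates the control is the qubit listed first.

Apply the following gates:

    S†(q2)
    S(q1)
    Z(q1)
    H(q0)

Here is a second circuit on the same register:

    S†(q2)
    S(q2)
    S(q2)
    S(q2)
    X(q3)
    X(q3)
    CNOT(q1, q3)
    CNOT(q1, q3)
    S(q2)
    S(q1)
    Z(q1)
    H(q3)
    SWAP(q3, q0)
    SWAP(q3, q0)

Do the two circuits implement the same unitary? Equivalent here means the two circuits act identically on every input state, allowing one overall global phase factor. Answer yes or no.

No, they are not equivalent — no single phase factor reconciles the two unitaries.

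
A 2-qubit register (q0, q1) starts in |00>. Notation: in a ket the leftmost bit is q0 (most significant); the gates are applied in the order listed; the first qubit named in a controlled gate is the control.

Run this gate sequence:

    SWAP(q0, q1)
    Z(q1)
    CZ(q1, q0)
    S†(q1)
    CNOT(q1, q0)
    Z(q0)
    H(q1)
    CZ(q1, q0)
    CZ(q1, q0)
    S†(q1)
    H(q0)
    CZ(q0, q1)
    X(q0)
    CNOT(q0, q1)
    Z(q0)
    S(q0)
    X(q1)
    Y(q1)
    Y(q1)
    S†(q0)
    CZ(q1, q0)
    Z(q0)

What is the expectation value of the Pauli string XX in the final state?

The observable XX averages to 1. Key observation: gates 8-9 undo each other exactly, leaving only the rest of the circuit to track.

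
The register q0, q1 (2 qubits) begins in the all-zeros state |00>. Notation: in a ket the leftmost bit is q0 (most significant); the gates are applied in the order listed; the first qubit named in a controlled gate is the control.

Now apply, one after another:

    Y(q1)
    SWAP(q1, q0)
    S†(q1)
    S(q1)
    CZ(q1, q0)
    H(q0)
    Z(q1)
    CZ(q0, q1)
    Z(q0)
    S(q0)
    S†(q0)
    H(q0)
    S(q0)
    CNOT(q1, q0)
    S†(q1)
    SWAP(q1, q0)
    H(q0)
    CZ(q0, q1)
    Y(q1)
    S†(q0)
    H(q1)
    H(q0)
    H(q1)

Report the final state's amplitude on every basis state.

The resulting statevector has amplitude 0 on |00>, -1/2 + I/2 on |01>, 0 on |10>, -1/2 - I/2 on |11>.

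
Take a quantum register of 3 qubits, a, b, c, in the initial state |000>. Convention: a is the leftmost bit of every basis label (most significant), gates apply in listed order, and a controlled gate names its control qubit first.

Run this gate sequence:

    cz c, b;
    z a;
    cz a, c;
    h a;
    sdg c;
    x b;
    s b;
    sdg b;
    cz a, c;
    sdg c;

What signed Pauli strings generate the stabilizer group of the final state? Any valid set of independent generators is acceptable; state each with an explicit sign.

One valid set of independent stabilizer generators is +XII, -IZI, +IIZ (any independent generating set of the same group is equally correct).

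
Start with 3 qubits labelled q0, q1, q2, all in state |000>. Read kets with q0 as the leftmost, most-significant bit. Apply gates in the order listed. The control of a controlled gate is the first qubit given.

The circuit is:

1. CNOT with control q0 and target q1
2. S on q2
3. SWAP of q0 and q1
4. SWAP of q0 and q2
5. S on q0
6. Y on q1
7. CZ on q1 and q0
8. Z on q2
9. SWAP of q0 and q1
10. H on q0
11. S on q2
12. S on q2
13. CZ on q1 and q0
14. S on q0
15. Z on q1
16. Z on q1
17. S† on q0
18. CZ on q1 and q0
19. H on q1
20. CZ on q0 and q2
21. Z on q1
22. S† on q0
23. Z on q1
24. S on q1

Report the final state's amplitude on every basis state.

The resulting statevector has amplitude I/2 on |000>, 0 on |001>, -1/2 on |010>, 0 on |011>, -1/2 on |100>, 0 on |101>, -I/2 on |110>, 0 on |111>. Key observation: gates 13-18 undo each other exactly, leaving only the rest of the circuit to track.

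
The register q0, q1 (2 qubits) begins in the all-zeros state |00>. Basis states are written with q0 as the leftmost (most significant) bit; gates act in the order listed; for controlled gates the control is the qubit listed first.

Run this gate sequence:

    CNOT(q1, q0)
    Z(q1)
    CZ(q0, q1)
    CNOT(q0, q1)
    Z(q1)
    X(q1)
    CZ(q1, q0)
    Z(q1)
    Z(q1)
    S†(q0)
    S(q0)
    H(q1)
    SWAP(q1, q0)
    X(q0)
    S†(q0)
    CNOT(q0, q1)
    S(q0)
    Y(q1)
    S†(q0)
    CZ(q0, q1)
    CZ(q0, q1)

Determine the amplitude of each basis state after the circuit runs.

After the circuit, the state carries amplitude 0 on |00>, -sqrt(2)*I/2 on |01>, -sqrt(2)/2 on |10>, 0 on |11>.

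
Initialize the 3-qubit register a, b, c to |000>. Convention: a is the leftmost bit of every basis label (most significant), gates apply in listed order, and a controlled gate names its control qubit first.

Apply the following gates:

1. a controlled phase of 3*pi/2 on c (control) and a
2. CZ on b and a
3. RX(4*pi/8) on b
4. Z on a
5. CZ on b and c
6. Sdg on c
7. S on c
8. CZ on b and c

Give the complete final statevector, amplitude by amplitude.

The final amplitudes are sqrt(2)/2 on |000>, -sqrt(2)*I/2 on |010>, and 0 on every other basis state. Key observation: the block from step 5 through step 8 cancels to the identity and can be dropped.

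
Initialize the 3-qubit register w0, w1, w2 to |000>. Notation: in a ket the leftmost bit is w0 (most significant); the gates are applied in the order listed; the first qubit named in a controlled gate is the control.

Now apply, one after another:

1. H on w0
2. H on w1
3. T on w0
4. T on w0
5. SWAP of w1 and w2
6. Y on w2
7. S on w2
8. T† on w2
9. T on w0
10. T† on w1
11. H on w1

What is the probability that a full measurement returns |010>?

The probability of measuring |010> is 1/8.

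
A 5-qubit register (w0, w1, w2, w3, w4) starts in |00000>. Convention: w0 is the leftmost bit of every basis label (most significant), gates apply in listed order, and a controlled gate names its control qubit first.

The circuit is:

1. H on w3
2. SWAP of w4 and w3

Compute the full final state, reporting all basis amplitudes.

The resulting statevector has amplitude sqrt(2)/2 on |00000>, sqrt(2)/2 on |00001>, and 0 on every other basis state.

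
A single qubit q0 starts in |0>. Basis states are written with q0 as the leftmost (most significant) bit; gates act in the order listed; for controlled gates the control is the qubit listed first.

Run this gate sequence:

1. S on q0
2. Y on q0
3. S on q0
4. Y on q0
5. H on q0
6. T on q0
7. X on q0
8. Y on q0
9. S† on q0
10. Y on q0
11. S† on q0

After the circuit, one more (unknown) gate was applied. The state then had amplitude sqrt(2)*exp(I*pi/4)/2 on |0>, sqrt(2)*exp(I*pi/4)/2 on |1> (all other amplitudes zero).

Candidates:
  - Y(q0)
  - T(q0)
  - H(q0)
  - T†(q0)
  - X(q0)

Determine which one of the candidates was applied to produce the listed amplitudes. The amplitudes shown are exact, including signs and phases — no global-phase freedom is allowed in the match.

The unique candidate consistent with the amplitudes is T(q0).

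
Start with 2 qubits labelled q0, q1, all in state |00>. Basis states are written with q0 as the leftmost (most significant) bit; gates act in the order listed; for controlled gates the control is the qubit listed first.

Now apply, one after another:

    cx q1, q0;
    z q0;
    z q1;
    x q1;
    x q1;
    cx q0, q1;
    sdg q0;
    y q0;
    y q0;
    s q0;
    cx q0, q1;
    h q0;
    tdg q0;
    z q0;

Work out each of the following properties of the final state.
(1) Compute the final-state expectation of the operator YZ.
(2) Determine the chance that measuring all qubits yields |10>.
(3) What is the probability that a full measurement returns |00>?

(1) In the final state, YZ has expectation sqrt(2)/2. Key observation: gates 6-11 undo each other exactly, leaving only the rest of the circuit to track.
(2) The probability of measuring |10> is 1/2.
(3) The probability of measuring |00> is 1/2.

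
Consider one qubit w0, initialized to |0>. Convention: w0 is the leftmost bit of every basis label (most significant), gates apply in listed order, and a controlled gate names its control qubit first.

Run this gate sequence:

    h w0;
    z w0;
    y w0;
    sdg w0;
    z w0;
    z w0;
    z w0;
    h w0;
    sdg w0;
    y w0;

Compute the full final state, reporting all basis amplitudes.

The resulting statevector has amplitude -1/2 - I/2 on |0>, -1/2 - I/2 on |1>.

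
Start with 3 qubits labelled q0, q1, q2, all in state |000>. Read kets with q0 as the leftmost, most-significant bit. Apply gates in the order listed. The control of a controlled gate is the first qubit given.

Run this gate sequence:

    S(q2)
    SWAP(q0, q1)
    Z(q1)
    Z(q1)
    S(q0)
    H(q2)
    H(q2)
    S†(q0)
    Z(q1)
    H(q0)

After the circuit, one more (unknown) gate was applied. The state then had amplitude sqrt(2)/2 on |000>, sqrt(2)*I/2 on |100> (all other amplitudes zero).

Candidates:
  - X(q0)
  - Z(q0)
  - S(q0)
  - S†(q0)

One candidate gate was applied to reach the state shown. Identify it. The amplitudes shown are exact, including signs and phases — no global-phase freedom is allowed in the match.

The applied gate was S(q0). Key observation: steps 4-9 multiply out to the identity, so the circuit reduces to the remaining gates.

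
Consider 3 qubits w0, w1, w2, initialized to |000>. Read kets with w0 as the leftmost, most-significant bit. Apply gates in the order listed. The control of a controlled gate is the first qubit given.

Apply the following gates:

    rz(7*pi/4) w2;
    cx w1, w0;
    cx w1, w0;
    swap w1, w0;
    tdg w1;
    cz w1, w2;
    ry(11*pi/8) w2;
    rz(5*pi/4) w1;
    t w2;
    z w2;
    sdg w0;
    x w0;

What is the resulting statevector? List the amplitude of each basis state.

The final amplitudes are -I*cos(5*pi/16) on |100>, -exp(3*I*pi/4)*sin(5*pi/16) on |101>, and 0 on every other basis state.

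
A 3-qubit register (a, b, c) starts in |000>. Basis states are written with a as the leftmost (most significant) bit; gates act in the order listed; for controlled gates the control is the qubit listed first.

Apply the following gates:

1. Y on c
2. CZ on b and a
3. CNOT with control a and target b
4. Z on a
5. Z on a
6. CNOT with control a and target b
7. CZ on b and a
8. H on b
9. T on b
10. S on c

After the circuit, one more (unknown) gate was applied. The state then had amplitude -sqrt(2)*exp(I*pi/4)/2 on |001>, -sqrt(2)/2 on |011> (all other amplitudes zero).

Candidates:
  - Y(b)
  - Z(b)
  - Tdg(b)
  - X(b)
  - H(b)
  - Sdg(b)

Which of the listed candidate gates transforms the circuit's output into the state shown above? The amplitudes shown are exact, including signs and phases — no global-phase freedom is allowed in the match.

The applied gate was X(b).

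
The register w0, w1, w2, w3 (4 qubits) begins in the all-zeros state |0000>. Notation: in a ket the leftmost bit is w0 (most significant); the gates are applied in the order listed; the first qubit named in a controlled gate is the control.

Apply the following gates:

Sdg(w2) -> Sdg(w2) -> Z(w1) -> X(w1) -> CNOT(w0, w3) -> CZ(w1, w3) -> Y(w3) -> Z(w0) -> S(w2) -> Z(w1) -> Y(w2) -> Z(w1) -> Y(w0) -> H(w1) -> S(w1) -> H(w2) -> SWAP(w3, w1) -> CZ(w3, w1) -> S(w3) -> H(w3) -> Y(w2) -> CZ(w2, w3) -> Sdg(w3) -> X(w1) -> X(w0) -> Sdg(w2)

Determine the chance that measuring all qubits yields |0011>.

A full measurement returns |0011> with probability 1/2.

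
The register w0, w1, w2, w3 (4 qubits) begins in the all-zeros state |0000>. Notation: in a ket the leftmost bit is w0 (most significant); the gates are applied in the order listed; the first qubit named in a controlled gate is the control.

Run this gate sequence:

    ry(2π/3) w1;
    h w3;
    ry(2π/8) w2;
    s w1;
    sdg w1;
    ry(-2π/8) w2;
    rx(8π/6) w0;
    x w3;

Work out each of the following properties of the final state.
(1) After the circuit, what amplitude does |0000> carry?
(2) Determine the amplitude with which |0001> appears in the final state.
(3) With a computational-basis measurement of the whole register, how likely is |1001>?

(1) The final state's coefficient on |0000> equals -sqrt(2)/8. Key observation: gates 3-6 undo each other exactly, leaving only the rest of the circuit to track.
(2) The final state's coefficient on |0001> equals -sqrt(2)/8.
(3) The probability of measuring |1001> is 3/32.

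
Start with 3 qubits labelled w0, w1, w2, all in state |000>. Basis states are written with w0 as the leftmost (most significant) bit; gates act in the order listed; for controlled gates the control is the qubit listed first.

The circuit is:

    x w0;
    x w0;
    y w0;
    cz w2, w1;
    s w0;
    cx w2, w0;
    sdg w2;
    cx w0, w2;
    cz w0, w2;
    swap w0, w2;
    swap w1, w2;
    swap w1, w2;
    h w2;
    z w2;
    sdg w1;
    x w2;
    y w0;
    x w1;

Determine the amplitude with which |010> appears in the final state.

The final state's coefficient on |010> equals -sqrt(2)*I/2.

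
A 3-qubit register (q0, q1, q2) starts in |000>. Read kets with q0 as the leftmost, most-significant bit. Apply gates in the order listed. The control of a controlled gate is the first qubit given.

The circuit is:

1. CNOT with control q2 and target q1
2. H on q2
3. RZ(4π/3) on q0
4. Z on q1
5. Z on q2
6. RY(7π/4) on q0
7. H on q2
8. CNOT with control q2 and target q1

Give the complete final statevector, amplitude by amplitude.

The final amplitudes are sqrt(sqrt(2) + 2)*exp(I*pi/3)/2 on |011>, -sqrt(2 - sqrt(2))*exp(I*pi/3)/2 on |111>, and 0 on every other basis state.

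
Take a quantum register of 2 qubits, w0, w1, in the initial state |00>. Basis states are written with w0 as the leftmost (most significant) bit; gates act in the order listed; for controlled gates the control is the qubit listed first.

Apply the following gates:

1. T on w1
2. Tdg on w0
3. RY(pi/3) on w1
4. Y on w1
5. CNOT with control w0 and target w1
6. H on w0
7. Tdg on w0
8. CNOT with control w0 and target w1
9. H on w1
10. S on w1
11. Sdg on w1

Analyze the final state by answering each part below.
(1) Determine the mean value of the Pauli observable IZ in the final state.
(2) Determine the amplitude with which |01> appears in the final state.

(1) The expectation value of IZ is -sqrt(3)/2.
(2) The final state's coefficient on |01> equals I*(-sqrt(3) - 1)/4.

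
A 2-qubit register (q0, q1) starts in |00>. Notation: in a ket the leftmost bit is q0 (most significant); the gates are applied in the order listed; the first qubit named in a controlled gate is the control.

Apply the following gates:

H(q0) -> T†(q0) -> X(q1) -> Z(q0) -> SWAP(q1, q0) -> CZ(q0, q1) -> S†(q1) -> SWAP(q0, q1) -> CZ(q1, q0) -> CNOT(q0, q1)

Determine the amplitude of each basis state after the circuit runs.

The final amplitudes are 0 on |00>, sqrt(2)/2 on |01>, sqrt(2)*exp(I*pi/4)/2 on |10>, 0 on |11>.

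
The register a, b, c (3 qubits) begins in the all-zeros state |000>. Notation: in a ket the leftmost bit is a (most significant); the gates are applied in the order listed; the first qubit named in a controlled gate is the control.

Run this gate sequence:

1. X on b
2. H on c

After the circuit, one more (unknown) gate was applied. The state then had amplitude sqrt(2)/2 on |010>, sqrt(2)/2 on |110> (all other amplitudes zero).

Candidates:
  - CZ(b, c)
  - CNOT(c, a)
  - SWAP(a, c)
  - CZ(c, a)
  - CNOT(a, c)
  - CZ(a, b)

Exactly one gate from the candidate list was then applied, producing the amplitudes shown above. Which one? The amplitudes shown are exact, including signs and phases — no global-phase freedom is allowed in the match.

The applied gate was SWAP(a, c).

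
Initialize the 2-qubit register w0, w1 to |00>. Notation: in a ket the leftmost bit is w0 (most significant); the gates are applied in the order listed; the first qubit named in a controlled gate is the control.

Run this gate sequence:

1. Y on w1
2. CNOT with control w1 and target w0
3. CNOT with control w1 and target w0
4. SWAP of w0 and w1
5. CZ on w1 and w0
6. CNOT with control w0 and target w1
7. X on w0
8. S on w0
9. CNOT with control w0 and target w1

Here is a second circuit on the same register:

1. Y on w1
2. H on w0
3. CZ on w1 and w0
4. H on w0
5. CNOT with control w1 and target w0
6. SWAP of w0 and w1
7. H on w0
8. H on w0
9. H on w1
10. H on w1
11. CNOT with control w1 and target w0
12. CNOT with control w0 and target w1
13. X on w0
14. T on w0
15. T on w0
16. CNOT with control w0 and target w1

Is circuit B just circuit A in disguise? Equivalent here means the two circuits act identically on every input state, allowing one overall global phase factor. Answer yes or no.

No — the two circuits implement different unitaries, even allowing a global phase.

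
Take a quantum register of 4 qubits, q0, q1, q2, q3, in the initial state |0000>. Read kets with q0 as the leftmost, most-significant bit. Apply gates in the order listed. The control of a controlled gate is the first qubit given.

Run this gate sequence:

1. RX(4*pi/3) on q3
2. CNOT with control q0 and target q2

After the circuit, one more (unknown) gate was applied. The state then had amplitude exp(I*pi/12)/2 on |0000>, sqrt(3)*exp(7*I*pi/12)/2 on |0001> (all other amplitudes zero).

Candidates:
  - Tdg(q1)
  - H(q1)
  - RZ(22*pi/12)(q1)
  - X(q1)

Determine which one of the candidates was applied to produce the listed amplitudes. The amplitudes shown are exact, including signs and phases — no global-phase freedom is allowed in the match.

The unique candidate consistent with the amplitudes is RZ(22*pi/12)(q1).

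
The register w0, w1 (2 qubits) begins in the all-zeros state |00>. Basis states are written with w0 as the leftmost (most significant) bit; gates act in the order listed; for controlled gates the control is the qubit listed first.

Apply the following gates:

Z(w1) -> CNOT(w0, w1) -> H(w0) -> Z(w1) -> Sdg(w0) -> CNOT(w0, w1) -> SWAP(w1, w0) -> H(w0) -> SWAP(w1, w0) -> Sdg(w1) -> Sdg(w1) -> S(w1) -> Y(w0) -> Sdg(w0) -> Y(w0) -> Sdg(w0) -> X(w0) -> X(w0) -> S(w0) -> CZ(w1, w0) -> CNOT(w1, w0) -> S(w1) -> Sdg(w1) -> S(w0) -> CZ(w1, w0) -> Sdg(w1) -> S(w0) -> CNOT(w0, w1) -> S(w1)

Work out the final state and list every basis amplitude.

After the circuit, the state carries amplitude -I/2 on |00>, -1/2 on |01>, I/2 on |10>, -1/2 on |11>. Key observation: the block from step 16 through step 19 cancels to the identity and can be dropped.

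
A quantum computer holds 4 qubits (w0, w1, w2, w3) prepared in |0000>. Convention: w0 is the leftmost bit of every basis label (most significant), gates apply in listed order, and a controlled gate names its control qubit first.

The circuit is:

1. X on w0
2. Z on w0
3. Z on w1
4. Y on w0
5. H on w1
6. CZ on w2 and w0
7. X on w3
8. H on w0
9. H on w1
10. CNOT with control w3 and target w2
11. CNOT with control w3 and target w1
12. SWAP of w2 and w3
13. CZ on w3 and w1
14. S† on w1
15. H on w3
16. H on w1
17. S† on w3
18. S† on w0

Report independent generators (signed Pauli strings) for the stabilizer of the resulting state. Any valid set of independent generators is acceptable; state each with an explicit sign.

The final state is stabilized by the group generated by -YIII, -IXII, +IIIY, -IIZI; other independent generating sets are equally valid.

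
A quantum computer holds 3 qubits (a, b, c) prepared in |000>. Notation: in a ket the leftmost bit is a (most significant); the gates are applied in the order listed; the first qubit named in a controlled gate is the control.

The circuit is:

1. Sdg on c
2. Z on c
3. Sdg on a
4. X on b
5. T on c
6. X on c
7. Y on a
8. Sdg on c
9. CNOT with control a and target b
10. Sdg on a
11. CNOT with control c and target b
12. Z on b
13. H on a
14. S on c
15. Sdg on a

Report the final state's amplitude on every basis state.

The resulting statevector has amplitude -sqrt(2)/2 on |011>, -sqrt(2)*I/2 on |111>, and 0 on every other basis state.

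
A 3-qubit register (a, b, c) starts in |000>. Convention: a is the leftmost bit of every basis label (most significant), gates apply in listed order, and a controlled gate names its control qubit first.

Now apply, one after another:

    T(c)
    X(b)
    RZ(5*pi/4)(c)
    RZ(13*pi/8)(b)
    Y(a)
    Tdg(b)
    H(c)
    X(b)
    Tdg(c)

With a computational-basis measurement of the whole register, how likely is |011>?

The probability of measuring |011> is 0.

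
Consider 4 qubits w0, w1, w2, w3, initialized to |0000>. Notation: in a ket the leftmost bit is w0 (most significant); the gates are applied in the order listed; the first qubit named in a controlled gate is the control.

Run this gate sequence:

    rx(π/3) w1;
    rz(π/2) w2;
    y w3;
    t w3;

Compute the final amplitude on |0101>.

The final state's coefficient on |0101> equals 1/2.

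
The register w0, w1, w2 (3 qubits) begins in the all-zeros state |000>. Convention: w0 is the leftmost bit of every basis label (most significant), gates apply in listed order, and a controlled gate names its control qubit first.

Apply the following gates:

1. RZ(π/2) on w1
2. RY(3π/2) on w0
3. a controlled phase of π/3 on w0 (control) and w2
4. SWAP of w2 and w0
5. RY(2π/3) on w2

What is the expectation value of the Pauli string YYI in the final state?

The expectation value of YYI is 0.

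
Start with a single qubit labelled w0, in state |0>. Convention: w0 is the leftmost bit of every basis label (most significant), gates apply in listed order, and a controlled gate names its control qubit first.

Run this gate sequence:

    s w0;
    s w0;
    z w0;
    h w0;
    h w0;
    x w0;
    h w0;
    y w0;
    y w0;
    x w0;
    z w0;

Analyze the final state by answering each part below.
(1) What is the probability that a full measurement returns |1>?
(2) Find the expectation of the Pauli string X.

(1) The probability of measuring |1> is 1/2.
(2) In the final state, X has expectation 1.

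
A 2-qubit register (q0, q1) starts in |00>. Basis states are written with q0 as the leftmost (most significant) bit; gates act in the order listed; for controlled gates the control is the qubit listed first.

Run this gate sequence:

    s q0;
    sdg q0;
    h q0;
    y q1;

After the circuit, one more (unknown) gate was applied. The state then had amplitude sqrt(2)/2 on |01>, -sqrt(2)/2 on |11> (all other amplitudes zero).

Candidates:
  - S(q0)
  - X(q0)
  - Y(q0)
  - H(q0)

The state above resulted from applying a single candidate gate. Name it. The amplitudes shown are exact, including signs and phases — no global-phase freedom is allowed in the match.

The unique candidate consistent with the amplitudes is Y(q0). Key observation: steps 1-2 multiply out to the identity, so the circuit reduces to the remaining gates.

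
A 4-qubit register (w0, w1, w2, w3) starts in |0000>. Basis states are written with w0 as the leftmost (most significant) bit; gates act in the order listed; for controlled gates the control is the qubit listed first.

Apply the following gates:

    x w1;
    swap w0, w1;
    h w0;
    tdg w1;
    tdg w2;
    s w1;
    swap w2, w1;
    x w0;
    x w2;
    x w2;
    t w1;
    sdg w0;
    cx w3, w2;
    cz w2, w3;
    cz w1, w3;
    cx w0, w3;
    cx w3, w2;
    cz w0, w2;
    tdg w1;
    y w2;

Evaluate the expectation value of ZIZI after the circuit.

In the final state, ZIZI has expectation -1. Key observation: the block from step 9 through step 10 cancels to the identity and can be dropped.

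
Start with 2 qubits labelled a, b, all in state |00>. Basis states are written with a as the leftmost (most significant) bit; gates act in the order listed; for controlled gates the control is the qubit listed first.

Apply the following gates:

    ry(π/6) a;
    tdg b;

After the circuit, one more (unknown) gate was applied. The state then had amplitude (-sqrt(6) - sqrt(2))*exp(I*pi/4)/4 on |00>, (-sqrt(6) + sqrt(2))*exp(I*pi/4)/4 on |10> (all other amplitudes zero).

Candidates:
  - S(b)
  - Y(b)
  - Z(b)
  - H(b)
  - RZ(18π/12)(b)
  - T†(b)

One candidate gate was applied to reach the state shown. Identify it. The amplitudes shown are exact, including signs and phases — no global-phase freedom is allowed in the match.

The applied gate was RZ(18π/12)(b).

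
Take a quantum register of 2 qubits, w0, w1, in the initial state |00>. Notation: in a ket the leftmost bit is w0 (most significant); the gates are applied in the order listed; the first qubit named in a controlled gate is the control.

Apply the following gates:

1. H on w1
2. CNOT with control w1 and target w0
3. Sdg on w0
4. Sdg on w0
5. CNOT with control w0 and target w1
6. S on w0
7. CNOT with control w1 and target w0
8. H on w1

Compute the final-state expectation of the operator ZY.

In the final state, ZY has expectation 0.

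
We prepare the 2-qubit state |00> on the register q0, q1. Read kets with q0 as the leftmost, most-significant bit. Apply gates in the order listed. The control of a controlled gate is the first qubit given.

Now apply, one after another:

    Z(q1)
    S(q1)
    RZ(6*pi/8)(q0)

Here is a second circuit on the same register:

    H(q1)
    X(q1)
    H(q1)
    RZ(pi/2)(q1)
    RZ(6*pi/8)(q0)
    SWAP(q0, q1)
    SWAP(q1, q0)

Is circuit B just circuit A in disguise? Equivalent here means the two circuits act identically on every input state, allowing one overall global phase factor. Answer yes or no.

Yes: on every input state the two circuits agree up to one overall phase factor.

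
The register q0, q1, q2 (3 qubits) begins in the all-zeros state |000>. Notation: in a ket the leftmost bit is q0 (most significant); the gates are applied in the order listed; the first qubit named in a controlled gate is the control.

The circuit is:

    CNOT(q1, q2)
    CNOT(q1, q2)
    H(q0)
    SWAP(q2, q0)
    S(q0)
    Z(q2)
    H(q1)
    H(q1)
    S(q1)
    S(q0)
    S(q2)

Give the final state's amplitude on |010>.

The final state's coefficient on |010> equals 0. Key observation: steps 1-2 multiply out to the identity, so the circuit reduces to the remaining gates.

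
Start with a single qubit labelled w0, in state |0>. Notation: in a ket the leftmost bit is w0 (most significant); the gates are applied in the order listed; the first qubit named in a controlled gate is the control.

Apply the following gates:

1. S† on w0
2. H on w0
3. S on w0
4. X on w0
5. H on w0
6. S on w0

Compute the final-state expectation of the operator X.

The observable X averages to -1.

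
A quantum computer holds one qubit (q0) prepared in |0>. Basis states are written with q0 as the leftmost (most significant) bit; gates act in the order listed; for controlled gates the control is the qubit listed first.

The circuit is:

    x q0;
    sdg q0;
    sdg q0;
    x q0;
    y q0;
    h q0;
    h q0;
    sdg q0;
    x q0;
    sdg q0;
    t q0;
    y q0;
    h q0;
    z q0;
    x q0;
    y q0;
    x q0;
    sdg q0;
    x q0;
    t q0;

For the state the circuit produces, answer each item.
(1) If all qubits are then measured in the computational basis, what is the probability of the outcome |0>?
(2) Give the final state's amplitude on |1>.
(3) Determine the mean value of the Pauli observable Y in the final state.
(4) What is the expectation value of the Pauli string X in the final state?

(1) A full measurement returns |0> with probability 1/2.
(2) |1> carries amplitude sqrt(2)*exp(I*pi/4)/2 in the final state.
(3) In the final state, Y has expectation -sqrt(2)/2.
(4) The expectation value of X is sqrt(2)/2.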